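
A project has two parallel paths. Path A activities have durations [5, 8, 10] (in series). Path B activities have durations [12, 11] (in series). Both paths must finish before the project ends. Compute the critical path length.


Path A total = 5 + 8 + 10 = 23
Path B total = 12 + 11 = 23
Critical path = longest path = max(23, 23) = 23

23


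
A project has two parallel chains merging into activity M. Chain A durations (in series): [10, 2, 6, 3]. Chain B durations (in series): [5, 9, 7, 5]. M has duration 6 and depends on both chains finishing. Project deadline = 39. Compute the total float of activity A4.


Forward pass: ES(A4) = sum of predecessors on chain A = 18
EF = ES + duration = 18 + 3 = 21
Backward pass: LF(M) = deadline = 39; LS(M) = 39 - 6 = 33
LF(A4) = LS(M) - sum(successors on chain A) = 33 - 0 = 33
LS = LF - duration = 33 - 3 = 30
Total float = LS - ES = 30 - 18 = 12

12


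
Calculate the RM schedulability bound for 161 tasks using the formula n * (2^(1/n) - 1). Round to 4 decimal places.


Compute 2^(1/161) = 1.0043145429
Subtract 1: 1.0043145429 - 1 = 0.0043145429
Multiply by n: 161 * 0.0043145429 = 0.6946414069
Round to 4 dp: 0.6946

0.6946


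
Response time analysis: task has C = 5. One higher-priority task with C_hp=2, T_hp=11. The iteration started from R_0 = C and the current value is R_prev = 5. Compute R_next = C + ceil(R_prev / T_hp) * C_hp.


R_next = C + ceil(R_prev / T_hp) * C_hp
ceil(5 / 11) = ceil(0.4545) = 1
Interference = 1 * 2 = 2
R_next = 5 + 2 = 7

7


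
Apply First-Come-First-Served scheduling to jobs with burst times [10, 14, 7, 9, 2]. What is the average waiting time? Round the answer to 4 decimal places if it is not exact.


FCFS order (as given): [10, 14, 7, 9, 2]
Waiting times:
  Job 1: wait = 0
  Job 2: wait = 10
  Job 3: wait = 24
  Job 4: wait = 31
  Job 5: wait = 40
Sum of waiting times = 105
Average waiting time = 105/5 = 21.0

21.0


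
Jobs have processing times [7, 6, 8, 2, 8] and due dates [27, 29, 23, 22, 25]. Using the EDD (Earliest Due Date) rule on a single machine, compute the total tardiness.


Sort by due date (EDD order): [(2, 22), (8, 23), (8, 25), (7, 27), (6, 29)]
Compute completion times and tardiness:
  Job 1: p=2, d=22, C=2, tardiness=max(0,2-22)=0
  Job 2: p=8, d=23, C=10, tardiness=max(0,10-23)=0
  Job 3: p=8, d=25, C=18, tardiness=max(0,18-25)=0
  Job 4: p=7, d=27, C=25, tardiness=max(0,25-27)=0
  Job 5: p=6, d=29, C=31, tardiness=max(0,31-29)=2
Total tardiness = 2

2


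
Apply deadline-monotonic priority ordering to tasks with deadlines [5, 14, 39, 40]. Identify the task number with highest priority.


Sort tasks by relative deadline (ascending):
  Task 1: deadline = 5
  Task 2: deadline = 14
  Task 3: deadline = 39
  Task 4: deadline = 40
Priority order (highest first): [1, 2, 3, 4]
Highest priority task = 1

1


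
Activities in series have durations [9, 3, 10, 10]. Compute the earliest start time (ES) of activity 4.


Activity 4 starts after activities 1 through 3 complete.
Predecessor durations: [9, 3, 10]
ES = 9 + 3 + 10 = 22

22


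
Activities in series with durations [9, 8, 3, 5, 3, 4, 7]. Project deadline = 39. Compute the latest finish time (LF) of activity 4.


LF(activity 4) = deadline - sum of successor durations
Successors: activities 5 through 7 with durations [3, 4, 7]
Sum of successor durations = 14
LF = 39 - 14 = 25

25


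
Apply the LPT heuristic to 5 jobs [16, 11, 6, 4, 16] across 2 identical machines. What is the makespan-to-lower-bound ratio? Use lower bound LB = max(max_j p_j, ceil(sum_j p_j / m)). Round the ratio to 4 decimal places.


LPT order: [16, 16, 11, 6, 4]
Machine loads after assignment: [27, 26]
LPT makespan = 27
Lower bound = max(max_job, ceil(total/2)) = max(16, 27) = 27
Ratio = 27 / 27 = 1.0

1.0


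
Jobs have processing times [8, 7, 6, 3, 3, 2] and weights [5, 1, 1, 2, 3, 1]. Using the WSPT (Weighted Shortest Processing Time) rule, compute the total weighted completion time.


Compute p/w ratios and sort ascending (WSPT): [(3, 3), (3, 2), (8, 5), (2, 1), (6, 1), (7, 1)]
Compute weighted completion times:
  Job (p=3,w=3): C=3, w*C=3*3=9
  Job (p=3,w=2): C=6, w*C=2*6=12
  Job (p=8,w=5): C=14, w*C=5*14=70
  Job (p=2,w=1): C=16, w*C=1*16=16
  Job (p=6,w=1): C=22, w*C=1*22=22
  Job (p=7,w=1): C=29, w*C=1*29=29
Total weighted completion time = 158

158


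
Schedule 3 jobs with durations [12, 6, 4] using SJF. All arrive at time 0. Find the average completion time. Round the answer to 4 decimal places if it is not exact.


SJF order (ascending): [4, 6, 12]
Completion times:
  Job 1: burst=4, C=4
  Job 2: burst=6, C=10
  Job 3: burst=12, C=22
Average completion = 36/3 = 12.0

12.0


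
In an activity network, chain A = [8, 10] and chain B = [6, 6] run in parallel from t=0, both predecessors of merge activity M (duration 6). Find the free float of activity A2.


ES(A2) = sum of predecessors on chain A = 8
EF(A2) = ES + duration = 8 + 10 = 18
Successor of A2 is M. ES(M) = max(sum(A), sum(B)) = max(18, 12) = 18
Free float = ES(successor) - EF(current) = 18 - 18 = 0

0


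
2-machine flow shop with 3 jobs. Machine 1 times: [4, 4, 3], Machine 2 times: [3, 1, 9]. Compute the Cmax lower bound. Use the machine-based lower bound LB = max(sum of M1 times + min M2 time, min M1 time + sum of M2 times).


LB1 = sum(M1 times) + min(M2 times) = 11 + 1 = 12
LB2 = min(M1 times) + sum(M2 times) = 3 + 13 = 16
Lower bound = max(LB1, LB2) = max(12, 16) = 16

16


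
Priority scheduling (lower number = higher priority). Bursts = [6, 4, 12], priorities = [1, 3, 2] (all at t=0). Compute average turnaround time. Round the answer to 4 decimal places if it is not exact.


Sort by priority (ascending = highest first):
Order: [(1, 6), (2, 12), (3, 4)]
Completion times:
  Priority 1, burst=6, C=6
  Priority 2, burst=12, C=18
  Priority 3, burst=4, C=22
Average turnaround = 46/3 = 15.3333

15.3333


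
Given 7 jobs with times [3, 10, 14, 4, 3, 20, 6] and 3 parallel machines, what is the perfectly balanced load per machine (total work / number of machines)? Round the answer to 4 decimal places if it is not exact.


Total processing time = 3 + 10 + 14 + 4 + 3 + 20 + 6 = 60
Number of machines = 3
Ideal balanced load = 60 / 3 = 20.0

20.0


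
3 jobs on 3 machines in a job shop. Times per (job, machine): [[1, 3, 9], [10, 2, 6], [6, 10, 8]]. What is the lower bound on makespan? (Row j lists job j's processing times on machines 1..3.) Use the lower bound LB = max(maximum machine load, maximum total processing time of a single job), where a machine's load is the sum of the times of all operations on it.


Machine loads:
  Machine 1: 1 + 10 + 6 = 17
  Machine 2: 3 + 2 + 10 = 15
  Machine 3: 9 + 6 + 8 = 23
Max machine load = 23
Job totals:
  Job 1: 13
  Job 2: 18
  Job 3: 24
Max job total = 24
Lower bound = max(23, 24) = 24

24


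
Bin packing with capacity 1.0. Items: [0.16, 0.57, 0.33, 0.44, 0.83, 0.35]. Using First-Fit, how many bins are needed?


Place items sequentially using First-Fit:
  Item 0.16 -> new Bin 1
  Item 0.57 -> Bin 1 (now 0.73)
  Item 0.33 -> new Bin 2
  Item 0.44 -> Bin 2 (now 0.77)
  Item 0.83 -> new Bin 3
  Item 0.35 -> new Bin 4
Total bins used = 4

4


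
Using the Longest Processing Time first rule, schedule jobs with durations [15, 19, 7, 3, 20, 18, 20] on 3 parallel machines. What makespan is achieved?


Sort jobs in decreasing order (LPT): [20, 20, 19, 18, 15, 7, 3]
Assign each job to the least loaded machine:
  Machine 1: jobs [20, 15], load = 35
  Machine 2: jobs [20, 7, 3], load = 30
  Machine 3: jobs [19, 18], load = 37
Makespan = max load = 37

37


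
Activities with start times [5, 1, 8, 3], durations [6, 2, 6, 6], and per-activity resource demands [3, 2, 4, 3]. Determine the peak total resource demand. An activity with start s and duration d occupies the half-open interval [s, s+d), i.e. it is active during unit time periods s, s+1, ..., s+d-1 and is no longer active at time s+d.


Each activity i is active on [start_i, start_i + duration_i).
Compute total resource usage per time slot:
  t=0: active resources = [], total = 0
  t=1: active resources = [2], total = 2
  t=2: active resources = [2], total = 2
  t=3: active resources = [3], total = 3
  t=4: active resources = [3], total = 3
  t=5: active resources = [3, 3], total = 6
  t=6: active resources = [3, 3], total = 6
  t=7: active resources = [3, 3], total = 6
  t=8: active resources = [3, 4, 3], total = 10
  t=9: active resources = [3, 4], total = 7
  t=10: active resources = [3, 4], total = 7
  t=11: active resources = [4], total = 4
  t=12: active resources = [4], total = 4
  t=13: active resources = [4], total = 4
Peak resource demand = 10

10


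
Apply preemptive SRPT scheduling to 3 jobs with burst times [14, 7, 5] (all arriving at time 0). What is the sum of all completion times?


Since all jobs arrive at t=0, SRPT equals SPT ordering.
SPT order: [5, 7, 14]
Completion times:
  Job 1: p=5, C=5
  Job 2: p=7, C=12
  Job 3: p=14, C=26
Total completion time = 5 + 12 + 26 = 43

43


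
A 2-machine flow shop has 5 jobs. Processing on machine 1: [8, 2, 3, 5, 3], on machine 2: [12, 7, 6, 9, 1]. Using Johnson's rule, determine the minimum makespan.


Apply Johnson's rule:
  Group 1 (a <= b): [(2, 2, 7), (3, 3, 6), (4, 5, 9), (1, 8, 12)]
  Group 2 (a > b): [(5, 3, 1)]
Optimal job order: [2, 3, 4, 1, 5]
Schedule:
  Job 2: M1 done at 2, M2 done at 9
  Job 3: M1 done at 5, M2 done at 15
  Job 4: M1 done at 10, M2 done at 24
  Job 1: M1 done at 18, M2 done at 36
  Job 5: M1 done at 21, M2 done at 37
Makespan = 37

37


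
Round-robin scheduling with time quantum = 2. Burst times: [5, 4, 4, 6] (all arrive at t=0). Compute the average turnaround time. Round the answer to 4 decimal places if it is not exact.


Time quantum = 2
Execution trace:
  J1 runs 2 units, time = 2
  J2 runs 2 units, time = 4
  J3 runs 2 units, time = 6
  J4 runs 2 units, time = 8
  J1 runs 2 units, time = 10
  J2 runs 2 units, time = 12
  J3 runs 2 units, time = 14
  J4 runs 2 units, time = 16
  J1 runs 1 units, time = 17
  J4 runs 2 units, time = 19
Finish times: [17, 12, 14, 19]
Average turnaround = 62/4 = 15.5

15.5


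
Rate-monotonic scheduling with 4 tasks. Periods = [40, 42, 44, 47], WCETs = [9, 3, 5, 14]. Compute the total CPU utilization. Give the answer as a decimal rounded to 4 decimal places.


Compute individual utilizations (exact fractions):
  Task 1: C/T = 9/40 (approx. 0.225)
  Task 2: C/T = 3/42 = 1/14 (approx. 0.0714)
  Task 3: C/T = 5/44 (approx. 0.1136)
  Task 4: C/T = 14/47 (approx. 0.2979)
Total utilization U = 9/40 + 1/14 + 5/44 + 14/47 = 102481/144760
Rounded to 4 decimal places: U = 0.7079
RM (Liu & Layland) bound for 4 tasks = 0.756828; compare with U = 102481/144760 (approx. 0.707937)
U <= bound, so schedulable by RM sufficient condition.

0.7079


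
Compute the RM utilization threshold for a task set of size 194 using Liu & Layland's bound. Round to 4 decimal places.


Compute 2^(1/194) = 1.0035793141
Subtract 1: 1.0035793141 - 1 = 0.0035793141
Multiply by n: 194 * 0.0035793141 = 0.6943869354
Round to 4 dp: 0.6944

0.6944


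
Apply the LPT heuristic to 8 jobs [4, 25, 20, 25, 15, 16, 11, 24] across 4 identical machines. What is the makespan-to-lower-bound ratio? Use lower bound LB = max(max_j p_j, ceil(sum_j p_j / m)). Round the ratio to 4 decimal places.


LPT order: [25, 25, 24, 20, 16, 15, 11, 4]
Machine loads after assignment: [36, 29, 39, 36]
LPT makespan = 39
Lower bound = max(max_job, ceil(total/4)) = max(25, 35) = 35
Ratio = 39 / 35 = 1.1143

1.1143


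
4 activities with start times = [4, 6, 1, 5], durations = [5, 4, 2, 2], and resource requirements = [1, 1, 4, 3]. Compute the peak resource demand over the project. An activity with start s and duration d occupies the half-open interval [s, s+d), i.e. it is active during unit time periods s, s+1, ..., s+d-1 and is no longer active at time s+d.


Each activity i is active on [start_i, start_i + duration_i).
Compute total resource usage per time slot:
  t=0: active resources = [], total = 0
  t=1: active resources = [4], total = 4
  t=2: active resources = [4], total = 4
  t=3: active resources = [], total = 0
  t=4: active resources = [1], total = 1
  t=5: active resources = [1, 3], total = 4
  t=6: active resources = [1, 1, 3], total = 5
  t=7: active resources = [1, 1], total = 2
  t=8: active resources = [1, 1], total = 2
  t=9: active resources = [1], total = 1
Peak resource demand = 5

5


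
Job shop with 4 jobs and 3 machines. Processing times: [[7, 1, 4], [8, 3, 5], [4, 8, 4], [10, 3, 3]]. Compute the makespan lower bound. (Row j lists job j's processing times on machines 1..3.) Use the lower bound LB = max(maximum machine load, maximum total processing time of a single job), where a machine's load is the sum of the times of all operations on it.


Machine loads:
  Machine 1: 7 + 8 + 4 + 10 = 29
  Machine 2: 1 + 3 + 8 + 3 = 15
  Machine 3: 4 + 5 + 4 + 3 = 16
Max machine load = 29
Job totals:
  Job 1: 12
  Job 2: 16
  Job 3: 16
  Job 4: 16
Max job total = 16
Lower bound = max(29, 16) = 29

29


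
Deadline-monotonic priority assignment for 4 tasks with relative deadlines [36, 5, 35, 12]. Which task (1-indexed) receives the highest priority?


Sort tasks by relative deadline (ascending):
  Task 2: deadline = 5
  Task 4: deadline = 12
  Task 3: deadline = 35
  Task 1: deadline = 36
Priority order (highest first): [2, 4, 3, 1]
Highest priority task = 2

2


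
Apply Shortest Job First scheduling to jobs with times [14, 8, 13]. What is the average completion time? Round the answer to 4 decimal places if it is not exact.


SJF order (ascending): [8, 13, 14]
Completion times:
  Job 1: burst=8, C=8
  Job 2: burst=13, C=21
  Job 3: burst=14, C=35
Average completion = 64/3 = 21.3333

21.3333


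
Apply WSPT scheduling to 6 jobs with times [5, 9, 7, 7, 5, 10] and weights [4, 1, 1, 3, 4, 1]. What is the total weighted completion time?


Compute p/w ratios and sort ascending (WSPT): [(5, 4), (5, 4), (7, 3), (7, 1), (9, 1), (10, 1)]
Compute weighted completion times:
  Job (p=5,w=4): C=5, w*C=4*5=20
  Job (p=5,w=4): C=10, w*C=4*10=40
  Job (p=7,w=3): C=17, w*C=3*17=51
  Job (p=7,w=1): C=24, w*C=1*24=24
  Job (p=9,w=1): C=33, w*C=1*33=33
  Job (p=10,w=1): C=43, w*C=1*43=43
Total weighted completion time = 211

211


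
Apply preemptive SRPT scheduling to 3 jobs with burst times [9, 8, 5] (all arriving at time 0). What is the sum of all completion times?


Since all jobs arrive at t=0, SRPT equals SPT ordering.
SPT order: [5, 8, 9]
Completion times:
  Job 1: p=5, C=5
  Job 2: p=8, C=13
  Job 3: p=9, C=22
Total completion time = 5 + 13 + 22 = 40

40


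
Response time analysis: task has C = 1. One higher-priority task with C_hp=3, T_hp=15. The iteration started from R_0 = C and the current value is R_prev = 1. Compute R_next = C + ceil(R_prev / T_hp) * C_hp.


R_next = C + ceil(R_prev / T_hp) * C_hp
ceil(1 / 15) = ceil(0.0667) = 1
Interference = 1 * 3 = 3
R_next = 1 + 3 = 4

4


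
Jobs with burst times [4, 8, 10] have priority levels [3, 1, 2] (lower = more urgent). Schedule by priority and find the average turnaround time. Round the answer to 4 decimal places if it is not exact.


Sort by priority (ascending = highest first):
Order: [(1, 8), (2, 10), (3, 4)]
Completion times:
  Priority 1, burst=8, C=8
  Priority 2, burst=10, C=18
  Priority 3, burst=4, C=22
Average turnaround = 48/3 = 16.0

16.0


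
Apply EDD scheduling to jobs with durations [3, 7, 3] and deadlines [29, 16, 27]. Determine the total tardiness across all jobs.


Sort by due date (EDD order): [(7, 16), (3, 27), (3, 29)]
Compute completion times and tardiness:
  Job 1: p=7, d=16, C=7, tardiness=max(0,7-16)=0
  Job 2: p=3, d=27, C=10, tardiness=max(0,10-27)=0
  Job 3: p=3, d=29, C=13, tardiness=max(0,13-29)=0
Total tardiness = 0

0


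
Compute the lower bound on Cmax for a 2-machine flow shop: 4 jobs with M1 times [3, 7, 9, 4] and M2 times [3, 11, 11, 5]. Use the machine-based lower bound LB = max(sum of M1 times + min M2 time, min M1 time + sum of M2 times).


LB1 = sum(M1 times) + min(M2 times) = 23 + 3 = 26
LB2 = min(M1 times) + sum(M2 times) = 3 + 30 = 33
Lower bound = max(LB1, LB2) = max(26, 33) = 33

33


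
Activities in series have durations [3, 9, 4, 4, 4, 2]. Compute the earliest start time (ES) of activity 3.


Activity 3 starts after activities 1 through 2 complete.
Predecessor durations: [3, 9]
ES = 3 + 9 = 12

12


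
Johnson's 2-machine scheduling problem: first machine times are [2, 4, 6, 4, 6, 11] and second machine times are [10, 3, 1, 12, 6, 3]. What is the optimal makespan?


Apply Johnson's rule:
  Group 1 (a <= b): [(1, 2, 10), (4, 4, 12), (5, 6, 6)]
  Group 2 (a > b): [(2, 4, 3), (6, 11, 3), (3, 6, 1)]
Optimal job order: [1, 4, 5, 2, 6, 3]
Schedule:
  Job 1: M1 done at 2, M2 done at 12
  Job 4: M1 done at 6, M2 done at 24
  Job 5: M1 done at 12, M2 done at 30
  Job 2: M1 done at 16, M2 done at 33
  Job 6: M1 done at 27, M2 done at 36
  Job 3: M1 done at 33, M2 done at 37
Makespan = 37

37


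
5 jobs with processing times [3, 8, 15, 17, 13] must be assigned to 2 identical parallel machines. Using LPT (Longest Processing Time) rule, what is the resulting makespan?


Sort jobs in decreasing order (LPT): [17, 15, 13, 8, 3]
Assign each job to the least loaded machine:
  Machine 1: jobs [17, 8, 3], load = 28
  Machine 2: jobs [15, 13], load = 28
Makespan = max load = 28

28


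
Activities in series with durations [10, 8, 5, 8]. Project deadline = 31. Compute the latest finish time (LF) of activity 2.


LF(activity 2) = deadline - sum of successor durations
Successors: activities 3 through 4 with durations [5, 8]
Sum of successor durations = 13
LF = 31 - 13 = 18

18


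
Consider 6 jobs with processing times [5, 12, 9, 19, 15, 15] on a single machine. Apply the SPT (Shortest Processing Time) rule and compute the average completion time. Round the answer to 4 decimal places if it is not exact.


Sort jobs by processing time (SPT order): [5, 9, 12, 15, 15, 19]
Compute completion times sequentially:
  Job 1: processing = 5, completes at 5
  Job 2: processing = 9, completes at 14
  Job 3: processing = 12, completes at 26
  Job 4: processing = 15, completes at 41
  Job 5: processing = 15, completes at 56
  Job 6: processing = 19, completes at 75
Sum of completion times = 217
Average completion time = 217/6 = 36.1667

36.1667


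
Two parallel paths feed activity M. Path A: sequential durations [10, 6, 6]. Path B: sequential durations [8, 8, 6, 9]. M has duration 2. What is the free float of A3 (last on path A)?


ES(A3) = sum of predecessors on chain A = 16
EF(A3) = ES + duration = 16 + 6 = 22
Successor of A3 is M. ES(M) = max(sum(A), sum(B)) = max(22, 31) = 31
Free float = ES(successor) - EF(current) = 31 - 22 = 9

9


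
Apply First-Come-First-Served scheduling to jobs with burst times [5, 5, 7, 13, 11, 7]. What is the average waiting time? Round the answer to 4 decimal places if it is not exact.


FCFS order (as given): [5, 5, 7, 13, 11, 7]
Waiting times:
  Job 1: wait = 0
  Job 2: wait = 5
  Job 3: wait = 10
  Job 4: wait = 17
  Job 5: wait = 30
  Job 6: wait = 41
Sum of waiting times = 103
Average waiting time = 103/6 = 17.1667

17.1667


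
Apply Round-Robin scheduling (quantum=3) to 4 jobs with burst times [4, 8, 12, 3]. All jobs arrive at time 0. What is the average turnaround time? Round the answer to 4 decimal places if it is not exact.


Time quantum = 3
Execution trace:
  J1 runs 3 units, time = 3
  J2 runs 3 units, time = 6
  J3 runs 3 units, time = 9
  J4 runs 3 units, time = 12
  J1 runs 1 units, time = 13
  J2 runs 3 units, time = 16
  J3 runs 3 units, time = 19
  J2 runs 2 units, time = 21
  J3 runs 3 units, time = 24
  J3 runs 3 units, time = 27
Finish times: [13, 21, 27, 12]
Average turnaround = 73/4 = 18.25

18.25


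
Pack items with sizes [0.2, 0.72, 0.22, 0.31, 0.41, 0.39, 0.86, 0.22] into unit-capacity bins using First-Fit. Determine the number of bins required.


Place items sequentially using First-Fit:
  Item 0.2 -> new Bin 1
  Item 0.72 -> Bin 1 (now 0.92)
  Item 0.22 -> new Bin 2
  Item 0.31 -> Bin 2 (now 0.53)
  Item 0.41 -> Bin 2 (now 0.94)
  Item 0.39 -> new Bin 3
  Item 0.86 -> new Bin 4
  Item 0.22 -> Bin 3 (now 0.61)
Total bins used = 4

4


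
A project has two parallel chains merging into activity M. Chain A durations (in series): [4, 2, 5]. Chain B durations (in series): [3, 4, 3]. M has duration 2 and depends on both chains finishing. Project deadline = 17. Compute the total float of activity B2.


Forward pass: ES(B2) = sum of predecessors on chain B = 3
EF = ES + duration = 3 + 4 = 7
Backward pass: LF(M) = deadline = 17; LS(M) = 17 - 2 = 15
LF(B2) = LS(M) - sum(successors on chain B) = 15 - 3 = 12
LS = LF - duration = 12 - 4 = 8
Total float = LS - ES = 8 - 3 = 5

5


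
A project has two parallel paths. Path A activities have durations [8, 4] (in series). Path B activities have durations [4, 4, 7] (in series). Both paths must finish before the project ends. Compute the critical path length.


Path A total = 8 + 4 = 12
Path B total = 4 + 4 + 7 = 15
Critical path = longest path = max(12, 15) = 15

15


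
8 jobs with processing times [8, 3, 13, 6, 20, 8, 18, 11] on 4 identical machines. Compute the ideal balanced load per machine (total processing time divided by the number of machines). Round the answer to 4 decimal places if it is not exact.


Total processing time = 8 + 3 + 13 + 6 + 20 + 8 + 18 + 11 = 87
Number of machines = 4
Ideal balanced load = 87 / 4 = 21.75

21.75


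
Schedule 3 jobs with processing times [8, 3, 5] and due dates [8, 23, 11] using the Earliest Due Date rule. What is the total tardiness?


Sort by due date (EDD order): [(8, 8), (5, 11), (3, 23)]
Compute completion times and tardiness:
  Job 1: p=8, d=8, C=8, tardiness=max(0,8-8)=0
  Job 2: p=5, d=11, C=13, tardiness=max(0,13-11)=2
  Job 3: p=3, d=23, C=16, tardiness=max(0,16-23)=0
Total tardiness = 2

2


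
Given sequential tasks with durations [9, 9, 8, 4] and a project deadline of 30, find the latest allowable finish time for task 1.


LF(activity 1) = deadline - sum of successor durations
Successors: activities 2 through 4 with durations [9, 8, 4]
Sum of successor durations = 21
LF = 30 - 21 = 9

9


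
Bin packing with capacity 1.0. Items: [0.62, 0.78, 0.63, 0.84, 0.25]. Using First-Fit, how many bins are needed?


Place items sequentially using First-Fit:
  Item 0.62 -> new Bin 1
  Item 0.78 -> new Bin 2
  Item 0.63 -> new Bin 3
  Item 0.84 -> new Bin 4
  Item 0.25 -> Bin 1 (now 0.87)
Total bins used = 4

4


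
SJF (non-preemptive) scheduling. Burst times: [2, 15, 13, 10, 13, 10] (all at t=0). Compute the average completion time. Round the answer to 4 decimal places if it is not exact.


SJF order (ascending): [2, 10, 10, 13, 13, 15]
Completion times:
  Job 1: burst=2, C=2
  Job 2: burst=10, C=12
  Job 3: burst=10, C=22
  Job 4: burst=13, C=35
  Job 5: burst=13, C=48
  Job 6: burst=15, C=63
Average completion = 182/6 = 30.3333

30.3333


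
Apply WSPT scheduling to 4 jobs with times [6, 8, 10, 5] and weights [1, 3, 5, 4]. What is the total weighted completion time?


Compute p/w ratios and sort ascending (WSPT): [(5, 4), (10, 5), (8, 3), (6, 1)]
Compute weighted completion times:
  Job (p=5,w=4): C=5, w*C=4*5=20
  Job (p=10,w=5): C=15, w*C=5*15=75
  Job (p=8,w=3): C=23, w*C=3*23=69
  Job (p=6,w=1): C=29, w*C=1*29=29
Total weighted completion time = 193

193


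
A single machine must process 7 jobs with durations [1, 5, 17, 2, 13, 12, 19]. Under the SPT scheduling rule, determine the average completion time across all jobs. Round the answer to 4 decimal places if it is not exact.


Sort jobs by processing time (SPT order): [1, 2, 5, 12, 13, 17, 19]
Compute completion times sequentially:
  Job 1: processing = 1, completes at 1
  Job 2: processing = 2, completes at 3
  Job 3: processing = 5, completes at 8
  Job 4: processing = 12, completes at 20
  Job 5: processing = 13, completes at 33
  Job 6: processing = 17, completes at 50
  Job 7: processing = 19, completes at 69
Sum of completion times = 184
Average completion time = 184/7 = 26.2857

26.2857


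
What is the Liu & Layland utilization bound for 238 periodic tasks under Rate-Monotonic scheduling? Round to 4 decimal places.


Compute 2^(1/238) = 1.0029166282
Subtract 1: 1.0029166282 - 1 = 0.0029166282
Multiply by n: 238 * 0.0029166282 = 0.6941575116
Round to 4 dp: 0.6942

0.6942


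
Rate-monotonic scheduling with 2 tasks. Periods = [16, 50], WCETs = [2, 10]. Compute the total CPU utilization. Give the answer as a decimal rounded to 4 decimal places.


Compute individual utilizations (exact fractions):
  Task 1: C/T = 2/16 = 1/8 (approx. 0.125)
  Task 2: C/T = 10/50 = 1/5 (approx. 0.2)
Total utilization U = 1/8 + 1/5 = 13/40
Rounded to 4 decimal places: U = 0.3250
RM (Liu & Layland) bound for 2 tasks = 0.828427; compare with U = 13/40 (approx. 0.325000)
U <= bound, so schedulable by RM sufficient condition.

0.3250


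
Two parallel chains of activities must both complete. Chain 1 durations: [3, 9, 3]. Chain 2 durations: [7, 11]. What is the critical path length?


Path A total = 3 + 9 + 3 = 15
Path B total = 7 + 11 = 18
Critical path = longest path = max(15, 18) = 18

18


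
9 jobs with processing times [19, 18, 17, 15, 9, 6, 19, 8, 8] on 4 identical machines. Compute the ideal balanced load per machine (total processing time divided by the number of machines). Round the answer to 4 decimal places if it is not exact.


Total processing time = 19 + 18 + 17 + 15 + 9 + 6 + 19 + 8 + 8 = 119
Number of machines = 4
Ideal balanced load = 119 / 4 = 29.75

29.75


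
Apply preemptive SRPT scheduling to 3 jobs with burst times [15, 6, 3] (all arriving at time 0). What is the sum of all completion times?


Since all jobs arrive at t=0, SRPT equals SPT ordering.
SPT order: [3, 6, 15]
Completion times:
  Job 1: p=3, C=3
  Job 2: p=6, C=9
  Job 3: p=15, C=24
Total completion time = 3 + 9 + 24 = 36

36


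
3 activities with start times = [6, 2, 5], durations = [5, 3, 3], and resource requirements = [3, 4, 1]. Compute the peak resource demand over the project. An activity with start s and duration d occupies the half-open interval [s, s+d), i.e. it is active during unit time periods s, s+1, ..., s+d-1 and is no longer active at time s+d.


Each activity i is active on [start_i, start_i + duration_i).
Compute total resource usage per time slot:
  t=0: active resources = [], total = 0
  t=1: active resources = [], total = 0
  t=2: active resources = [4], total = 4
  t=3: active resources = [4], total = 4
  t=4: active resources = [4], total = 4
  t=5: active resources = [1], total = 1
  t=6: active resources = [3, 1], total = 4
  t=7: active resources = [3, 1], total = 4
  t=8: active resources = [3], total = 3
  t=9: active resources = [3], total = 3
  t=10: active resources = [3], total = 3
Peak resource demand = 4

4


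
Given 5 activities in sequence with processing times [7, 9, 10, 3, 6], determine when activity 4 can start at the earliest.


Activity 4 starts after activities 1 through 3 complete.
Predecessor durations: [7, 9, 10]
ES = 7 + 9 + 10 = 26

26


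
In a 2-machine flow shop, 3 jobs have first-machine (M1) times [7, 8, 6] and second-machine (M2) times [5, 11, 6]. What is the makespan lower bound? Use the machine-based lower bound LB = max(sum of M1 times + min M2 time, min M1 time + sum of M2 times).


LB1 = sum(M1 times) + min(M2 times) = 21 + 5 = 26
LB2 = min(M1 times) + sum(M2 times) = 6 + 22 = 28
Lower bound = max(LB1, LB2) = max(26, 28) = 28

28


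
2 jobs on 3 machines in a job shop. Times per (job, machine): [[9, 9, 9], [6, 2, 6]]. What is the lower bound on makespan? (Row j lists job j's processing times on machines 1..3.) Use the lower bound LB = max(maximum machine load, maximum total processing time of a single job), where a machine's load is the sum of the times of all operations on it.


Machine loads:
  Machine 1: 9 + 6 = 15
  Machine 2: 9 + 2 = 11
  Machine 3: 9 + 6 = 15
Max machine load = 15
Job totals:
  Job 1: 27
  Job 2: 14
Max job total = 27
Lower bound = max(15, 27) = 27

27


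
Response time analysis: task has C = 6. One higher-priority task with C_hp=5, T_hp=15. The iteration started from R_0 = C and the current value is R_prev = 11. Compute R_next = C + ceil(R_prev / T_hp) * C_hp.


R_next = C + ceil(R_prev / T_hp) * C_hp
ceil(11 / 15) = ceil(0.7333) = 1
Interference = 1 * 5 = 5
R_next = 6 + 5 = 11
R_next = R_prev, so the iteration has converged (response time = 11).

11


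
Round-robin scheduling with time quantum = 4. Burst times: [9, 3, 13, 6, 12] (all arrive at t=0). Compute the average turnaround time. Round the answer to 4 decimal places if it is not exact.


Time quantum = 4
Execution trace:
  J1 runs 4 units, time = 4
  J2 runs 3 units, time = 7
  J3 runs 4 units, time = 11
  J4 runs 4 units, time = 15
  J5 runs 4 units, time = 19
  J1 runs 4 units, time = 23
  J3 runs 4 units, time = 27
  J4 runs 2 units, time = 29
  J5 runs 4 units, time = 33
  J1 runs 1 units, time = 34
  J3 runs 4 units, time = 38
  J5 runs 4 units, time = 42
  J3 runs 1 units, time = 43
Finish times: [34, 7, 43, 29, 42]
Average turnaround = 155/5 = 31.0

31.0


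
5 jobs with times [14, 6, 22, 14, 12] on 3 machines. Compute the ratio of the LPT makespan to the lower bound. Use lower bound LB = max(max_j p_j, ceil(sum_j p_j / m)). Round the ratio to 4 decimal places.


LPT order: [22, 14, 14, 12, 6]
Machine loads after assignment: [22, 26, 20]
LPT makespan = 26
Lower bound = max(max_job, ceil(total/3)) = max(22, 23) = 23
Ratio = 26 / 23 = 1.1304

1.1304


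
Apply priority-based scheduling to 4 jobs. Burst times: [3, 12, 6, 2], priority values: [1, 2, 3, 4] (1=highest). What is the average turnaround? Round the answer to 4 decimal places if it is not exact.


Sort by priority (ascending = highest first):
Order: [(1, 3), (2, 12), (3, 6), (4, 2)]
Completion times:
  Priority 1, burst=3, C=3
  Priority 2, burst=12, C=15
  Priority 3, burst=6, C=21
  Priority 4, burst=2, C=23
Average turnaround = 62/4 = 15.5

15.5


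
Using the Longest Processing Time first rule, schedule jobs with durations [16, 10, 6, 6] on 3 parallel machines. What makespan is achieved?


Sort jobs in decreasing order (LPT): [16, 10, 6, 6]
Assign each job to the least loaded machine:
  Machine 1: jobs [16], load = 16
  Machine 2: jobs [10], load = 10
  Machine 3: jobs [6, 6], load = 12
Makespan = max load = 16

16


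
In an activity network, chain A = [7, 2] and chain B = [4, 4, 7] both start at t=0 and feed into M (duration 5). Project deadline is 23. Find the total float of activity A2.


Forward pass: ES(A2) = sum of predecessors on chain A = 7
EF = ES + duration = 7 + 2 = 9
Backward pass: LF(M) = deadline = 23; LS(M) = 23 - 5 = 18
LF(A2) = LS(M) - sum(successors on chain A) = 18 - 0 = 18
LS = LF - duration = 18 - 2 = 16
Total float = LS - ES = 16 - 7 = 9

9


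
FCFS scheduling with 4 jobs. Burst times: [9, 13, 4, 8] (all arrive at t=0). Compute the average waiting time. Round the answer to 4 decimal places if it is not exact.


FCFS order (as given): [9, 13, 4, 8]
Waiting times:
  Job 1: wait = 0
  Job 2: wait = 9
  Job 3: wait = 22
  Job 4: wait = 26
Sum of waiting times = 57
Average waiting time = 57/4 = 14.25

14.25


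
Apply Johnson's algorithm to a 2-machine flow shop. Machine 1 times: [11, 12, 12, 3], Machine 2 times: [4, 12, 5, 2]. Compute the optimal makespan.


Apply Johnson's rule:
  Group 1 (a <= b): [(2, 12, 12)]
  Group 2 (a > b): [(3, 12, 5), (1, 11, 4), (4, 3, 2)]
Optimal job order: [2, 3, 1, 4]
Schedule:
  Job 2: M1 done at 12, M2 done at 24
  Job 3: M1 done at 24, M2 done at 29
  Job 1: M1 done at 35, M2 done at 39
  Job 4: M1 done at 38, M2 done at 41
Makespan = 41

41


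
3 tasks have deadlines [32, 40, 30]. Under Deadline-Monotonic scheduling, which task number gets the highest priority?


Sort tasks by relative deadline (ascending):
  Task 3: deadline = 30
  Task 1: deadline = 32
  Task 2: deadline = 40
Priority order (highest first): [3, 1, 2]
Highest priority task = 3

3


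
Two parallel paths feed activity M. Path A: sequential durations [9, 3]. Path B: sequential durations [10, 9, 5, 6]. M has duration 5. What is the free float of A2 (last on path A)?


ES(A2) = sum of predecessors on chain A = 9
EF(A2) = ES + duration = 9 + 3 = 12
Successor of A2 is M. ES(M) = max(sum(A), sum(B)) = max(12, 30) = 30
Free float = ES(successor) - EF(current) = 30 - 12 = 18

18


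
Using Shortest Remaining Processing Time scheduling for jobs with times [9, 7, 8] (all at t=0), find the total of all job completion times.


Since all jobs arrive at t=0, SRPT equals SPT ordering.
SPT order: [7, 8, 9]
Completion times:
  Job 1: p=7, C=7
  Job 2: p=8, C=15
  Job 3: p=9, C=24
Total completion time = 7 + 15 + 24 = 46

46


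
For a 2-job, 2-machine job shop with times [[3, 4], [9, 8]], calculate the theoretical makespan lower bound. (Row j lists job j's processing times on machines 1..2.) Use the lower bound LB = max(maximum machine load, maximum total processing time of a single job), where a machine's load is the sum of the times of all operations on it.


Machine loads:
  Machine 1: 3 + 9 = 12
  Machine 2: 4 + 8 = 12
Max machine load = 12
Job totals:
  Job 1: 7
  Job 2: 17
Max job total = 17
Lower bound = max(12, 17) = 17

17


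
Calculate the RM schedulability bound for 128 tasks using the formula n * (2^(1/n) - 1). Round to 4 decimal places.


Compute 2^(1/128) = 1.0054299011
Subtract 1: 1.0054299011 - 1 = 0.0054299011
Multiply by n: 128 * 0.0054299011 = 0.6950273408
Round to 4 dp: 0.6950

0.6950


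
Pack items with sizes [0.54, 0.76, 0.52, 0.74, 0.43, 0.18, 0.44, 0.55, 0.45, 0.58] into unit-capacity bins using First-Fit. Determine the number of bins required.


Place items sequentially using First-Fit:
  Item 0.54 -> new Bin 1
  Item 0.76 -> new Bin 2
  Item 0.52 -> new Bin 3
  Item 0.74 -> new Bin 4
  Item 0.43 -> Bin 1 (now 0.97)
  Item 0.18 -> Bin 2 (now 0.94)
  Item 0.44 -> Bin 3 (now 0.96)
  Item 0.55 -> new Bin 5
  Item 0.45 -> Bin 5 (now 1.0)
  Item 0.58 -> new Bin 6
Total bins used = 6

6


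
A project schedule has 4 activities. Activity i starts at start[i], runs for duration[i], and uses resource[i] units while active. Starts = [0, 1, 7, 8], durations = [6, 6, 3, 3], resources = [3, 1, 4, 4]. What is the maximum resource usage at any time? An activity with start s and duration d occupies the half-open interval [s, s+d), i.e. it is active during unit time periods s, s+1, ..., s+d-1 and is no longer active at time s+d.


Each activity i is active on [start_i, start_i + duration_i).
Compute total resource usage per time slot:
  t=0: active resources = [3], total = 3
  t=1: active resources = [3, 1], total = 4
  t=2: active resources = [3, 1], total = 4
  t=3: active resources = [3, 1], total = 4
  t=4: active resources = [3, 1], total = 4
  t=5: active resources = [3, 1], total = 4
  t=6: active resources = [1], total = 1
  t=7: active resources = [4], total = 4
  t=8: active resources = [4, 4], total = 8
  t=9: active resources = [4, 4], total = 8
  t=10: active resources = [4], total = 4
Peak resource demand = 8

8


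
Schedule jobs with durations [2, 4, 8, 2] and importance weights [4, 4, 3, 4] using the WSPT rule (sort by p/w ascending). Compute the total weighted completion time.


Compute p/w ratios and sort ascending (WSPT): [(2, 4), (2, 4), (4, 4), (8, 3)]
Compute weighted completion times:
  Job (p=2,w=4): C=2, w*C=4*2=8
  Job (p=2,w=4): C=4, w*C=4*4=16
  Job (p=4,w=4): C=8, w*C=4*8=32
  Job (p=8,w=3): C=16, w*C=3*16=48
Total weighted completion time = 104

104


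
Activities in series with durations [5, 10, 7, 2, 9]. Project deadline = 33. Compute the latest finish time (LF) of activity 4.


LF(activity 4) = deadline - sum of successor durations
Successors: activities 5 through 5 with durations [9]
Sum of successor durations = 9
LF = 33 - 9 = 24

24


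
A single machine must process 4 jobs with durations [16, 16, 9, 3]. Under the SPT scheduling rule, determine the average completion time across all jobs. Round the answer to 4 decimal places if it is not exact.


Sort jobs by processing time (SPT order): [3, 9, 16, 16]
Compute completion times sequentially:
  Job 1: processing = 3, completes at 3
  Job 2: processing = 9, completes at 12
  Job 3: processing = 16, completes at 28
  Job 4: processing = 16, completes at 44
Sum of completion times = 87
Average completion time = 87/4 = 21.75

21.75


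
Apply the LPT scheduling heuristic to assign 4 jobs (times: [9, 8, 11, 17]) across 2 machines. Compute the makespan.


Sort jobs in decreasing order (LPT): [17, 11, 9, 8]
Assign each job to the least loaded machine:
  Machine 1: jobs [17, 8], load = 25
  Machine 2: jobs [11, 9], load = 20
Makespan = max load = 25

25


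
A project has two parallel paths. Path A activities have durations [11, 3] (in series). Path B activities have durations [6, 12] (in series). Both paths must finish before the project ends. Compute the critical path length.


Path A total = 11 + 3 = 14
Path B total = 6 + 12 = 18
Critical path = longest path = max(14, 18) = 18

18


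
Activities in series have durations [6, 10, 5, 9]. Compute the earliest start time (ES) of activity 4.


Activity 4 starts after activities 1 through 3 complete.
Predecessor durations: [6, 10, 5]
ES = 6 + 10 + 5 = 21

21


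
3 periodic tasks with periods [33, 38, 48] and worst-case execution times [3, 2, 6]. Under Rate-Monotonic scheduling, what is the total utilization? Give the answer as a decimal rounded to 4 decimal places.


Compute individual utilizations (exact fractions):
  Task 1: C/T = 3/33 = 1/11 (approx. 0.0909)
  Task 2: C/T = 2/38 = 1/19 (approx. 0.0526)
  Task 3: C/T = 6/48 = 1/8 (approx. 0.125)
Total utilization U = 1/11 + 1/19 + 1/8 = 449/1672
Rounded to 4 decimal places: U = 0.2685
RM (Liu & Layland) bound for 3 tasks = 0.779763; compare with U = 449/1672 (approx. 0.268541)
U <= bound, so schedulable by RM sufficient condition.

0.2685


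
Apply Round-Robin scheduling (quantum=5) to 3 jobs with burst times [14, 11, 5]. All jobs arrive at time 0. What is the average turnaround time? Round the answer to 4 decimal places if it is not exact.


Time quantum = 5
Execution trace:
  J1 runs 5 units, time = 5
  J2 runs 5 units, time = 10
  J3 runs 5 units, time = 15
  J1 runs 5 units, time = 20
  J2 runs 5 units, time = 25
  J1 runs 4 units, time = 29
  J2 runs 1 units, time = 30
Finish times: [29, 30, 15]
Average turnaround = 74/3 = 24.6667

24.6667


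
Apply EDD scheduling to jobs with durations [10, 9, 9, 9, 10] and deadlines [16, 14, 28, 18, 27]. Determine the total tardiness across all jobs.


Sort by due date (EDD order): [(9, 14), (10, 16), (9, 18), (10, 27), (9, 28)]
Compute completion times and tardiness:
  Job 1: p=9, d=14, C=9, tardiness=max(0,9-14)=0
  Job 2: p=10, d=16, C=19, tardiness=max(0,19-16)=3
  Job 3: p=9, d=18, C=28, tardiness=max(0,28-18)=10
  Job 4: p=10, d=27, C=38, tardiness=max(0,38-27)=11
  Job 5: p=9, d=28, C=47, tardiness=max(0,47-28)=19
Total tardiness = 43

43


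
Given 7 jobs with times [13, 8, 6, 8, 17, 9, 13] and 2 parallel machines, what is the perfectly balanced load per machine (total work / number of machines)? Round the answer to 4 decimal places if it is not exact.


Total processing time = 13 + 8 + 6 + 8 + 17 + 9 + 13 = 74
Number of machines = 2
Ideal balanced load = 74 / 2 = 37.0

37.0


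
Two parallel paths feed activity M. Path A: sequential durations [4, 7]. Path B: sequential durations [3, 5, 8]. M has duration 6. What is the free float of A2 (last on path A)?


ES(A2) = sum of predecessors on chain A = 4
EF(A2) = ES + duration = 4 + 7 = 11
Successor of A2 is M. ES(M) = max(sum(A), sum(B)) = max(11, 16) = 16
Free float = ES(successor) - EF(current) = 16 - 11 = 5

5
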